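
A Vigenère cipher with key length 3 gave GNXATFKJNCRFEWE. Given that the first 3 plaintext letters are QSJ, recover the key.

Subtract each crib letter from the matching ciphertext letter (mod 26):
G(6)−Q(16)=-10≡16 → Q
N(13)−S(18)=-5≡21 → V
X(23)−J(9)=14 → O

QVO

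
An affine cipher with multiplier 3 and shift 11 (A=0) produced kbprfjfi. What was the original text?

rokcyiyz

The inverse of 3 mod 26 is 9, since 3·9=27≡1. Apply D(y)=9·(y−11) mod 26:
k(10): 9·(10−11)=-9≡17 → r
b(1): 9·(1−11)=-90≡14 → o
p(15): 9·(15−11)=36≡10 → k
r(17): 9·(17−11)=54≡2 → c
f(5): 9·(5−11)=-54≡24 → y
j(9): 9·(9−11)=-18≡8 → i
f(5): 9·(5−11)=-54≡24 → y
i(8): 9·(8−11)=-27≡25 → z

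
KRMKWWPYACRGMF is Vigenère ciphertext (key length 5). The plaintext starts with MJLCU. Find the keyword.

YIBIC

Subtract each crib letter from the matching ciphertext letter (mod 26):
K(10)−M(12)=-2≡24 → Y
R(17)−J(9)=8 → I
M(12)−L(11)=1 → B
K(10)−C(2)=8 → I
W(22)−U(20)=2 → C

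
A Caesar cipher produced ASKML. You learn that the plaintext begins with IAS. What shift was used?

From the crib: A(0)−I(8)=-8≡18, so the shift is 18.

18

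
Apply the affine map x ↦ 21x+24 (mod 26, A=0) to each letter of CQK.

C(2): 21·2+24=66≡14 → O
Q(16): 21·16+24=360≡22 → W
K(10): 21·10+24=234≡0 → A

OWA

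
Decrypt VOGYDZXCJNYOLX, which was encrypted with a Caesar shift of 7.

OHZRWSQVCGRHEQ

V(21): 21−7=14 → O
O(14): 14−7=7 → H
G(6): 6−7=-1≡25 → Z
Y(24): 24−7=17 → R
D(3): 3−7=-4≡22 → W
Z(25): 25−7=18 → S
X(23): 23−7=16 → Q
C(2): 2−7=-5≡21 → V
J(9): 9−7=2 → C
N(13): 13−7=6 → G
Y(24): 24−7=17 → R
O(14): 14−7=7 → H
L(11): 11−7=4 → E
X(23): 23−7=16 → Q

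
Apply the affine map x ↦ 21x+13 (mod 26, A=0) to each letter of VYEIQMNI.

MXTZLFAZ

V(21): 21·21+13=454≡12 → M
Y(24): 21·24+13=517≡23 → X
E(4): 21·4+13=97≡19 → T
I(8): 21·8+13=181≡25 → Z
Q(16): 21·16+13=349≡11 → L
M(12): 21·12+13=265≡5 → F
N(13): 21·13+13=286≡0 → A
I(8): 21·8+13=181≡25 → Z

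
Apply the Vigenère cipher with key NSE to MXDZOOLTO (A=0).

ZPHMGSYLS

Repeat the key across the message: NSENSENSE
M(12)+N(13): 25 → Z
X(23)+S(18): 41≡15 → P
D(3)+E(4): 7 → H
Z(25)+N(13): 38≡12 → M
O(14)+S(18): 32≡6 → G
O(14)+E(4): 18 → S
L(11)+N(13): 24 → Y
T(19)+S(18): 37≡11 → L
O(14)+E(4): 18 → S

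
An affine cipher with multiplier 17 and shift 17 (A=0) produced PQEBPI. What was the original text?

The inverse of 17 mod 26 is 23, since 17·23=391≡1. Apply D(y)=23·(y−17) mod 26:
P(15): 23·(15−17)=-46≡6 → G
Q(16): 23·(16−17)=-23≡3 → D
E(4): 23·(4−17)=-299≡13 → N
B(1): 23·(1−17)=-368≡22 → W
P(15): 23·(15−17)=-46≡6 → G
I(8): 23·(8−17)=-207≡1 → B

GDNWGB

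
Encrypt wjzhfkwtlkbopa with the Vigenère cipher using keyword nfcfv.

Repeat the key across the message: nfcfvnfcfvnfcf
w(22)+n(13): 35≡9 → j
j(9)+f(5): 14 → o
z(25)+c(2): 27≡1 → b
h(7)+f(5): 12 → m
f(5)+v(21): 26≡0 → a
k(10)+n(13): 23 → x
w(22)+f(5): 27≡1 → b
t(19)+c(2): 21 → v
l(11)+f(5): 16 → q
k(10)+v(21): 31≡5 → f
b(1)+n(13): 14 → o
o(14)+f(5): 19 → t
p(15)+c(2): 17 → r
a(0)+f(5): 5 → f

jobmaxbvqfotrf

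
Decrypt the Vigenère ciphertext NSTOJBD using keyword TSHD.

Repeat the key across the ciphertext: TSHDTSH
N(13)−T(19): -6≡20 → U
S(18)−S(18): 0 → A
T(19)−H(7): 12 → M
O(14)−D(3): 11 → L
J(9)−T(19): -10≡16 → Q
B(1)−S(18): -17≡9 → J
D(3)−H(7): -4≡22 → W

UAMLQJW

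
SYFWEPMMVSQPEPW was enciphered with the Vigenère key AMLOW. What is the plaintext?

Repeat the key across the ciphertext: AMLOWAMLOWAMLOW
S(18)−A(0): 18 → S
Y(24)−M(12): 12 → M
F(5)−L(11): -6≡20 → U
W(22)−O(14): 8 → I
E(4)−W(22): -18≡8 → I
P(15)−A(0): 15 → P
M(12)−M(12): 0 → A
M(12)−L(11): 1 → B
V(21)−O(14): 7 → H
S(18)−W(22): -4≡22 → W
Q(16)−A(0): 16 → Q
P(15)−M(12): 3 → D
E(4)−L(11): -7≡19 → T
P(15)−O(14): 1 → B
W(22)−W(22): 0 → A

SMUIIPABHWQDTBA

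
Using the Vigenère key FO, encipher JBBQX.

Repeat the key across the message: FOFOF
J(9)+F(5): 14 → O
B(1)+O(14): 15 → P
B(1)+F(5): 6 → G
Q(16)+O(14): 30≡4 → E
X(23)+F(5): 28≡2 → C

OPGEC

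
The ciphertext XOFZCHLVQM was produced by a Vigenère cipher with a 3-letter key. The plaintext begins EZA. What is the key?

TPF

Subtract each crib letter from the matching ciphertext letter (mod 26):
X(23)−E(4)=19 → T
O(14)−Z(25)=-11≡15 → P
F(5)−A(0)=5 → F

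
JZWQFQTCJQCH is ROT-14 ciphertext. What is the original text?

VLICRCFOVCOT

J(9): 9−14=-5≡21 → V
Z(25): 25−14=11 → L
W(22): 22−14=8 → I
Q(16): 16−14=2 → C
F(5): 5−14=-9≡17 → R
Q(16): 16−14=2 → C
T(19): 19−14=5 → F
C(2): 2−14=-12≡14 → O
J(9): 9−14=-5≡21 → V
Q(16): 16−14=2 → C
C(2): 2−14=-12≡14 → O
H(7): 7−14=-7≡19 → T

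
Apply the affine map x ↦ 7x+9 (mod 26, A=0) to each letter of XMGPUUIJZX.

OPZKTTNUCO

X(23): 7·23+9=170≡14 → O
M(12): 7·12+9=93≡15 → P
G(6): 7·6+9=51≡25 → Z
P(15): 7·15+9=114≡10 → K
U(20): 7·20+9=149≡19 → T
U(20): 7·20+9=149≡19 → T
I(8): 7·8+9=65≡13 → N
J(9): 7·9+9=72≡20 → U
Z(25): 7·25+9=184≡2 → C
X(23): 7·23+9=170≡14 → O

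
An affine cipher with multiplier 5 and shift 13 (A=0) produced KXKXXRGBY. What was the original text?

The inverse of 5 mod 26 is 21, since 5·21=105≡1. Apply D(y)=21·(y−13) mod 26:
K(10): 21·(10−13)=-63≡15 → P
X(23): 21·(23−13)=210≡2 → C
K(10): 21·(10−13)=-63≡15 → P
X(23): 21·(23−13)=210≡2 → C
X(23): 21·(23−13)=210≡2 → C
R(17): 21·(17−13)=84≡6 → G
G(6): 21·(6−13)=-147≡9 → J
B(1): 21·(1−13)=-252≡8 → I
Y(24): 21·(24−13)=231≡23 → X

PCPCCGJIX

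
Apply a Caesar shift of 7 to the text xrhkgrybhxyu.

x(23): 23+7=30≡4 → e
r(17): 17+7=24 → y
h(7): 7+7=14 → o
k(10): 10+7=17 → r
g(6): 6+7=13 → n
r(17): 17+7=24 → y
y(24): 24+7=31≡5 → f
b(1): 1+7=8 → i
h(7): 7+7=14 → o
x(23): 23+7=30≡4 → e
y(24): 24+7=31≡5 → f
u(20): 20+7=27≡1 → b

eyornyfioefb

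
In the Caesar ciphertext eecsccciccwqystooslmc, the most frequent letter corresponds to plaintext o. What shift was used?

The most frequent ciphertext letter is c (appears 7 times).
c is position 2; o is position 14.
Shift = -12≡14.

14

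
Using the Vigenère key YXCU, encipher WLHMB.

UIJGZ

Repeat the key across the message: YXCUY
W(22)+Y(24): 46≡20 → U
L(11)+X(23): 34≡8 → I
H(7)+C(2): 9 → J
M(12)+U(20): 32≡6 → G
B(1)+Y(24): 25 → Z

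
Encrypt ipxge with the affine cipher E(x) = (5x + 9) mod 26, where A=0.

xgund

i(8): 5·8+9=49≡23 → x
p(15): 5·15+9=84≡6 → g
x(23): 5·23+9=124≡20 → u
g(6): 5·6+9=39≡13 → n
e(4): 5·4+9=29≡3 → d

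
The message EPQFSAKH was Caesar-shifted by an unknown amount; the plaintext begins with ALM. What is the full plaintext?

From the crib: E(4)−A(0)=4, so the shift is 4.
Subtract 4 from each ciphertext letter:
E(4): 4−4=0 → A
P(15): 15−4=11 → L
Q(16): 16−4=12 → M
F(5): 5−4=1 → B
S(18): 18−4=14 → O
A(0): 0−4=-4≡22 → W
K(10): 10−4=6 → G
H(7): 7−4=3 → D

ALMBOWGD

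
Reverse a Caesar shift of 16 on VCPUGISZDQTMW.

V(21): 21−16=5 → F
C(2): 2−16=-14≡12 → M
P(15): 15−16=-1≡25 → Z
U(20): 20−16=4 → E
G(6): 6−16=-10≡16 → Q
I(8): 8−16=-8≡18 → S
S(18): 18−16=2 → C
Z(25): 25−16=9 → J
D(3): 3−16=-13≡13 → N
Q(16): 16−16=0 → A
T(19): 19−16=3 → D
M(12): 12−16=-4≡22 → W
W(22): 22−16=6 → G

FMZEQSCJNADWG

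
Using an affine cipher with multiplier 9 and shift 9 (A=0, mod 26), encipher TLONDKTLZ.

YEFWKVYEA

T(19): 9·19+9=180≡24 → Y
L(11): 9·11+9=108≡4 → E
O(14): 9·14+9=135≡5 → F
N(13): 9·13+9=126≡22 → W
D(3): 9·3+9=36≡10 → K
K(10): 9·10+9=99≡21 → V
T(19): 9·19+9=180≡24 → Y
L(11): 9·11+9=108≡4 → E
Z(25): 9·25+9=234≡0 → A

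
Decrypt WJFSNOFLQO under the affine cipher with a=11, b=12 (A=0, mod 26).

The inverse of 11 mod 26 is 19, since 11·19=209≡1. Apply D(y)=19·(y−12) mod 26:
W(22): 19·(22−12)=190≡8 → I
J(9): 19·(9−12)=-57≡21 → V
F(5): 19·(5−12)=-133≡23 → X
S(18): 19·(18−12)=114≡10 → K
N(13): 19·(13−12)=19 → T
O(14): 19·(14−12)=38≡12 → M
F(5): 19·(5−12)=-133≡23 → X
L(11): 19·(11−12)=-19≡7 → H
Q(16): 19·(16−12)=76≡24 → Y
O(14): 19·(14−12)=38≡12 → M

IVXKTMXHYM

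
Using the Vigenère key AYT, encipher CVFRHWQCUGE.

CTYRFPQANGC

Repeat the key across the message: AYTAYTAYTAY
C(2)+A(0): 2 → C
V(21)+Y(24): 45≡19 → T
F(5)+T(19): 24 → Y
R(17)+A(0): 17 → R
H(7)+Y(24): 31≡5 → F
W(22)+T(19): 41≡15 → P
Q(16)+A(0): 16 → Q
C(2)+Y(24): 26≡0 → A
U(20)+T(19): 39≡13 → N
G(6)+A(0): 6 → G
E(4)+Y(24): 28≡2 → C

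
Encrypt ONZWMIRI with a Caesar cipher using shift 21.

O(14): 14+21=35≡9 → J
N(13): 13+21=34≡8 → I
Z(25): 25+21=46≡20 → U
W(22): 22+21=43≡17 → R
M(12): 12+21=33≡7 → H
I(8): 8+21=29≡3 → D
R(17): 17+21=38≡12 → M
I(8): 8+21=29≡3 → D

JIURHDMD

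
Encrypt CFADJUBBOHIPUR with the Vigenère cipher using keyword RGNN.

TLNQAAOOFNVCLX

Repeat the key across the message: RGNNRGNNRGNNRG
C(2)+R(17): 19 → T
F(5)+G(6): 11 → L
A(0)+N(13): 13 → N
D(3)+N(13): 16 → Q
J(9)+R(17): 26≡0 → A
U(20)+G(6): 26≡0 → A
B(1)+N(13): 14 → O
B(1)+N(13): 14 → O
O(14)+R(17): 31≡5 → F
H(7)+G(6): 13 → N
I(8)+N(13): 21 → V
P(15)+N(13): 28≡2 → C
U(20)+R(17): 37≡11 → L
R(17)+G(6): 23 → X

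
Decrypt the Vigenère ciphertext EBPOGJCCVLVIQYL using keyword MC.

Repeat the key across the ciphertext: MCMCMCMCMCMCMCM
E(4)−M(12): -8≡18 → S
B(1)−C(2): -1≡25 → Z
P(15)−M(12): 3 → D
O(14)−C(2): 12 → M
G(6)−M(12): -6≡20 → U
J(9)−C(2): 7 → H
C(2)−M(12): -10≡16 → Q
C(2)−C(2): 0 → A
V(21)−M(12): 9 → J
L(11)−C(2): 9 → J
V(21)−M(12): 9 → J
I(8)−C(2): 6 → G
Q(16)−M(12): 4 → E
Y(24)−C(2): 22 → W
L(11)−M(12): -1≡25 → Z

SZDMUHQAJJJGEWZ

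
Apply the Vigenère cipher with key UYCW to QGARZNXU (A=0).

KECNTLZQ

Repeat the key across the message: UYCWUYCW
Q(16)+U(20): 36≡10 → K
G(6)+Y(24): 30≡4 → E
A(0)+C(2): 2 → C
R(17)+W(22): 39≡13 → N
Z(25)+U(20): 45≡19 → T
N(13)+Y(24): 37≡11 → L
X(23)+C(2): 25 → Z
U(20)+W(22): 42≡16 → Q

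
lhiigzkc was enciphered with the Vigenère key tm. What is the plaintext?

Repeat the key across the ciphertext: tmtmtmtm
l(11)−t(19): -8≡18 → s
h(7)−m(12): -5≡21 → v
i(8)−t(19): -11≡15 → p
i(8)−m(12): -4≡22 → w
g(6)−t(19): -13≡13 → n
z(25)−m(12): 13 → n
k(10)−t(19): -9≡17 → r
c(2)−m(12): -10≡16 → q

svpwnnrq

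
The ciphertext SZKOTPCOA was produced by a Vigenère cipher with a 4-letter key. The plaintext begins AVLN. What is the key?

SEZB

Subtract each crib letter from the matching ciphertext letter (mod 26):
S(18)−A(0)=18 → S
Z(25)−V(21)=4 → E
K(10)−L(11)=-1≡25 → Z
O(14)−N(13)=1 → B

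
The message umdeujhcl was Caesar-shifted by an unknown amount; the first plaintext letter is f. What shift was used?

15

From the crib: u(20)−f(5)=15, so the shift is 15.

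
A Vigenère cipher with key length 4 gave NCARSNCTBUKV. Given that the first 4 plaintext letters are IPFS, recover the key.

FNVZ

Subtract each crib letter from the matching ciphertext letter (mod 26):
N(13)−I(8)=5 → F
C(2)−P(15)=-13≡13 → N
A(0)−F(5)=-5≡21 → V
R(17)−S(18)=-1≡25 → Z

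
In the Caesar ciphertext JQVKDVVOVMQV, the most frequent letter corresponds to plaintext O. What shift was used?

The most frequent ciphertext letter is V (appears 5 times).
V is position 21; O is position 14.
Shift = 7.

7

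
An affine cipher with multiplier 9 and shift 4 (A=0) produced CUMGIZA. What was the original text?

The inverse of 9 mod 26 is 3, since 9·3=27≡1. Apply D(y)=3·(y−4) mod 26:
C(2): 3·(2−4)=-6≡20 → U
U(20): 3·(20−4)=48≡22 → W
M(12): 3·(12−4)=24 → Y
G(6): 3·(6−4)=6 → G
I(8): 3·(8−4)=12 → M
Z(25): 3·(25−4)=63≡11 → L
A(0): 3·(0−4)=-12≡14 → O

UWYGMLO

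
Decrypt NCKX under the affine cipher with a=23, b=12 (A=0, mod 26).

The inverse of 23 mod 26 is 17, since 23·17=391≡1. Apply D(y)=17·(y−12) mod 26:
N(13): 17·(13−12)=17 → R
C(2): 17·(2−12)=-170≡12 → M
K(10): 17·(10−12)=-34≡18 → S
X(23): 17·(23−12)=187≡5 → F

RMSF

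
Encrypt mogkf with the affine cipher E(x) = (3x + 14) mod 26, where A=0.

yegsd

m(12): 3·12+14=50≡24 → y
o(14): 3·14+14=56≡4 → e
g(6): 3·6+14=32≡6 → g
k(10): 3·10+14=44≡18 → s
f(5): 3·5+14=29≡3 → d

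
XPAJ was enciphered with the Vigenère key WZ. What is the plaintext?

BQEK

Repeat the key across the ciphertext: WZWZ
X(23)−W(22): 1 → B
P(15)−Z(25): -10≡16 → Q
A(0)−W(22): -22≡4 → E
J(9)−Z(25): -16≡10 → K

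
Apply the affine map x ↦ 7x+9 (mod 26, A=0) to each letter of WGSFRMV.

W(22): 7·22+9=163≡7 → H
G(6): 7·6+9=51≡25 → Z
S(18): 7·18+9=135≡5 → F
F(5): 7·5+9=44≡18 → S
R(17): 7·17+9=128≡24 → Y
M(12): 7·12+9=93≡15 → P
V(21): 7·21+9=156≡0 → A

HZFSYPA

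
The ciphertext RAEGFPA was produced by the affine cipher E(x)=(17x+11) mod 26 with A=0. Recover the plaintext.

The inverse of 17 mod 26 is 23, since 17·23=391≡1. Apply D(y)=23·(y−11) mod 26:
R(17): 23·(17−11)=138≡8 → I
A(0): 23·(0−11)=-253≡7 → H
E(4): 23·(4−11)=-161≡21 → V
G(6): 23·(6−11)=-115≡15 → P
F(5): 23·(5−11)=-138≡18 → S
P(15): 23·(15−11)=92≡14 → O
A(0): 23·(0−11)=-253≡7 → H

IHVPSOH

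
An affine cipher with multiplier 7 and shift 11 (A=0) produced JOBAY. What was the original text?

WTGRN

The inverse of 7 mod 26 is 15, since 7·15=105≡1. Apply D(y)=15·(y−11) mod 26:
J(9): 15·(9−11)=-30≡22 → W
O(14): 15·(14−11)=45≡19 → T
B(1): 15·(1−11)=-150≡6 → G
A(0): 15·(0−11)=-165≡17 → R
Y(24): 15·(24−11)=195≡13 → N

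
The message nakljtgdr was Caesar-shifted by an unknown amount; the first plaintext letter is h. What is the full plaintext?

From the crib: n(13)−h(7)=6, so the shift is 6.
Subtract 6 from each ciphertext letter:
n(13): 13−6=7 → h
a(0): 0−6=-6≡20 → u
k(10): 10−6=4 → e
l(11): 11−6=5 → f
j(9): 9−6=3 → d
t(19): 19−6=13 → n
g(6): 6−6=0 → a
d(3): 3−6=-3≡23 → x
r(17): 17−6=11 → l

huefdnaxl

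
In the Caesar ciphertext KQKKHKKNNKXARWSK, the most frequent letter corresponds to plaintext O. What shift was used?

The most frequent ciphertext letter is K (appears 7 times).
K is position 10; O is position 14.
Shift = -4≡22.

22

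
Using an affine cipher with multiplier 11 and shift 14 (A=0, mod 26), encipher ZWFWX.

Z(25): 11·25+14=289≡3 → D
W(22): 11·22+14=256≡22 → W
F(5): 11·5+14=69≡17 → R
W(22): 11·22+14=256≡22 → W
X(23): 11·23+14=267≡7 → H

DWRWH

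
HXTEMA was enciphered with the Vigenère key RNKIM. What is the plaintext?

Repeat the key across the ciphertext: RNKIMR
H(7)−R(17): -10≡16 → Q
X(23)−N(13): 10 → K
T(19)−K(10): 9 → J
E(4)−I(8): -4≡22 → W
M(12)−M(12): 0 → A
A(0)−R(17): -17≡9 → J

QKJWAJ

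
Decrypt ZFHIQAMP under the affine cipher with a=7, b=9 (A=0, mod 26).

The inverse of 7 mod 26 is 15, since 7·15=105≡1. Apply D(y)=15·(y−9) mod 26:
Z(25): 15·(25−9)=240≡6 → G
F(5): 15·(5−9)=-60≡18 → S
H(7): 15·(7−9)=-30≡22 → W
I(8): 15·(8−9)=-15≡11 → L
Q(16): 15·(16−9)=105≡1 → B
A(0): 15·(0−9)=-135≡21 → V
M(12): 15·(12−9)=45≡19 → T
P(15): 15·(15−9)=90≡12 → M

GSWLBVTM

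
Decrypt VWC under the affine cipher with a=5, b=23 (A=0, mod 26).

KFB

The inverse of 5 mod 26 is 21, since 5·21=105≡1. Apply D(y)=21·(y−23) mod 26:
V(21): 21·(21−23)=-42≡10 → K
W(22): 21·(22−23)=-21≡5 → F
C(2): 21·(2−23)=-441≡1 → B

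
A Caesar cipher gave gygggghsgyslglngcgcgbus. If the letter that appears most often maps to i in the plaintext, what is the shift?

24

The most frequent ciphertext letter is g (appears 10 times).
g is position 6; i is position 8.
Shift = -2≡24.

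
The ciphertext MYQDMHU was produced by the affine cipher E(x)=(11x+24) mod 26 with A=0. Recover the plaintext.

GAERGPC

The inverse of 11 mod 26 is 19, since 11·19=209≡1. Apply D(y)=19·(y−24) mod 26:
M(12): 19·(12−24)=-228≡6 → G
Y(24): 19·(24−24)=0 → A
Q(16): 19·(16−24)=-152≡4 → E
D(3): 19·(3−24)=-399≡17 → R
M(12): 19·(12−24)=-228≡6 → G
H(7): 19·(7−24)=-323≡15 → P
U(20): 19·(20−24)=-76≡2 → C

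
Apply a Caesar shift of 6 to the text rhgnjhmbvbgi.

xnmtpnshbhmo

r(17): 17+6=23 → x
h(7): 7+6=13 → n
g(6): 6+6=12 → m
n(13): 13+6=19 → t
j(9): 9+6=15 → p
h(7): 7+6=13 → n
m(12): 12+6=18 → s
b(1): 1+6=7 → h
v(21): 21+6=27≡1 → b
b(1): 1+6=7 → h
g(6): 6+6=12 → m
i(8): 8+6=14 → o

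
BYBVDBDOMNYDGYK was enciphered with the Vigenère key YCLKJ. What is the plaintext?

DWQLUDBDCEABVOB

Repeat the key across the ciphertext: YCLKJYCLKJYCLKJ
B(1)−Y(24): -23≡3 → D
Y(24)−C(2): 22 → W
B(1)−L(11): -10≡16 → Q
V(21)−K(10): 11 → L
D(3)−J(9): -6≡20 → U
B(1)−Y(24): -23≡3 → D
D(3)−C(2): 1 → B
O(14)−L(11): 3 → D
M(12)−K(10): 2 → C
N(13)−J(9): 4 → E
Y(24)−Y(24): 0 → A
D(3)−C(2): 1 → B
G(6)−L(11): -5≡21 → V
Y(24)−K(10): 14 → O
K(10)−J(9): 1 → B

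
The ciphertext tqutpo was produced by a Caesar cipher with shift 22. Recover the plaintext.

xuyxts

t(19): 19−22=-3≡23 → x
q(16): 16−22=-6≡20 → u
u(20): 20−22=-2≡24 → y
t(19): 19−22=-3≡23 → x
p(15): 15−22=-7≡19 → t
o(14): 14−22=-8≡18 → s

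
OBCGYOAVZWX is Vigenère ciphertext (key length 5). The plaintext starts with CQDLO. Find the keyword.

MLZVK

Subtract each crib letter from the matching ciphertext letter (mod 26):
O(14)−C(2)=12 → M
B(1)−Q(16)=-15≡11 → L
C(2)−D(3)=-1≡25 → Z
G(6)−L(11)=-5≡21 → V
Y(24)−O(14)=10 → K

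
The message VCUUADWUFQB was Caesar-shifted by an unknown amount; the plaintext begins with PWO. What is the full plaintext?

PWOOUXQOZKV

From the crib: V(21)−P(15)=6, so the shift is 6.
Subtract 6 from each ciphertext letter:
V(21): 21−6=15 → P
C(2): 2−6=-4≡22 → W
U(20): 20−6=14 → O
U(20): 20−6=14 → O
A(0): 0−6=-6≡20 → U
D(3): 3−6=-3≡23 → X
W(22): 22−6=16 → Q
U(20): 20−6=14 → O
F(5): 5−6=-1≡25 → Z
Q(16): 16−6=10 → K
B(1): 1−6=-5≡21 → V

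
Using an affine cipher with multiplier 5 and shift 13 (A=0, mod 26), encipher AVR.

A(0): 5·0+13=13 → N
V(21): 5·21+13=118≡14 → O
R(17): 5·17+13=98≡20 → U

NOU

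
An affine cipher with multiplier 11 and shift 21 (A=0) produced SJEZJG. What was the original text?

The inverse of 11 mod 26 is 19, since 11·19=209≡1. Apply D(y)=19·(y−21) mod 26:
S(18): 19·(18−21)=-57≡21 → V
J(9): 19·(9−21)=-228≡6 → G
E(4): 19·(4−21)=-323≡15 → P
Z(25): 19·(25−21)=76≡24 → Y
J(9): 19·(9−21)=-228≡6 → G
G(6): 19·(6−21)=-285≡1 → B

VGPYGB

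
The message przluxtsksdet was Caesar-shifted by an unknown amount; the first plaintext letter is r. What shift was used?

From the crib: p(15)−r(17)=-2≡24, so the shift is 24.

24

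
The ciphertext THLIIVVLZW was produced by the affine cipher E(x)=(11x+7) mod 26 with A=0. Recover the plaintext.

The inverse of 11 mod 26 is 19, since 11·19=209≡1. Apply D(y)=19·(y−7) mod 26:
T(19): 19·(19−7)=228≡20 → U
H(7): 19·(7−7)=0 → A
L(11): 19·(11−7)=76≡24 → Y
I(8): 19·(8−7)=19 → T
I(8): 19·(8−7)=19 → T
V(21): 19·(21−7)=266≡6 → G
V(21): 19·(21−7)=266≡6 → G
L(11): 19·(11−7)=76≡24 → Y
Z(25): 19·(25−7)=342≡4 → E
W(22): 19·(22−7)=285≡25 → Z

UAYTTGGYEZ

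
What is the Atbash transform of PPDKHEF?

KKWPSVU

P(15) → K(10)
P(15) → K(10)
D(3) → W(22)
K(10) → P(15)
H(7) → S(18)
E(4) → V(21)
F(5) → U(20)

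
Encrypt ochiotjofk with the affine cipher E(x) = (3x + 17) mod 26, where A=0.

hxmphwshgv

o(14): 3·14+17=59≡7 → h
c(2): 3·2+17=23 → x
h(7): 3·7+17=38≡12 → m
i(8): 3·8+17=41≡15 → p
o(14): 3·14+17=59≡7 → h
t(19): 3·19+17=74≡22 → w
j(9): 3·9+17=44≡18 → s
o(14): 3·14+17=59≡7 → h
f(5): 3·5+17=32≡6 → g
k(10): 3·10+17=47≡21 → v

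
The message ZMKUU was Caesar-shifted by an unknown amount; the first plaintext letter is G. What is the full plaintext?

GTRBB

From the crib: Z(25)−G(6)=19, so the shift is 19.
Subtract 19 from each ciphertext letter:
Z(25): 25−19=6 → G
M(12): 12−19=-7≡19 → T
K(10): 10−19=-9≡17 → R
U(20): 20−19=1 → B
U(20): 20−19=1 → B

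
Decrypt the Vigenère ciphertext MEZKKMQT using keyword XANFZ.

PEMFLPQG

Repeat the key across the ciphertext: XANFZXAN
M(12)−X(23): -11≡15 → P
E(4)−A(0): 4 → E
Z(25)−N(13): 12 → M
K(10)−F(5): 5 → F
K(10)−Z(25): -15≡11 → L
M(12)−X(23): -11≡15 → P
Q(16)−A(0): 16 → Q
T(19)−N(13): 6 → G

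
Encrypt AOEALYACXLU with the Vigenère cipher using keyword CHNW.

Repeat the key across the message: CHNWCHNWCHN
A(0)+C(2): 2 → C
O(14)+H(7): 21 → V
E(4)+N(13): 17 → R
A(0)+W(22): 22 → W
L(11)+C(2): 13 → N
Y(24)+H(7): 31≡5 → F
A(0)+N(13): 13 → N
C(2)+W(22): 24 → Y
X(23)+C(2): 25 → Z
L(11)+H(7): 18 → S
U(20)+N(13): 33≡7 → H

CVRWNFNYZSH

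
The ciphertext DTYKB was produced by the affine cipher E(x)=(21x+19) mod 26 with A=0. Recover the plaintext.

YAZHO

The inverse of 21 mod 26 is 5, since 21·5=105≡1. Apply D(y)=5·(y−19) mod 26:
D(3): 5·(3−19)=-80≡24 → Y
T(19): 5·(19−19)=0 → A
Y(24): 5·(24−19)=25 → Z
K(10): 5·(10−19)=-45≡7 → H
B(1): 5·(1−19)=-90≡14 → O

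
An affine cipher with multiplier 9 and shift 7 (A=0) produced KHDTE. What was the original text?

JAOKR

The inverse of 9 mod 26 is 3, since 9·3=27≡1. Apply D(y)=3·(y−7) mod 26:
K(10): 3·(10−7)=9 → J
H(7): 3·(7−7)=0 → A
D(3): 3·(3−7)=-12≡14 → O
T(19): 3·(19−7)=36≡10 → K
E(4): 3·(4−7)=-9≡17 → R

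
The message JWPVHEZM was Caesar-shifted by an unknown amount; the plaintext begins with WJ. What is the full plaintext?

WJCIURMZ

From the crib: J(9)−W(22)=-13≡13, so the shift is 13.
Subtract 13 from each ciphertext letter:
J(9): 9−13=-4≡22 → W
W(22): 22−13=9 → J
P(15): 15−13=2 → C
V(21): 21−13=8 → I
H(7): 7−13=-6≡20 → U
E(4): 4−13=-9≡17 → R
Z(25): 25−13=12 → M
M(12): 12−13=-1≡25 → Z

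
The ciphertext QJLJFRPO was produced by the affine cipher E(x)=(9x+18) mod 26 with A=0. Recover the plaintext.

UZFZNXRO

The inverse of 9 mod 26 is 3, since 9·3=27≡1. Apply D(y)=3·(y−18) mod 26:
Q(16): 3·(16−18)=-6≡20 → U
J(9): 3·(9−18)=-27≡25 → Z
L(11): 3·(11−18)=-21≡5 → F
J(9): 3·(9−18)=-27≡25 → Z
F(5): 3·(5−18)=-39≡13 → N
R(17): 3·(17−18)=-3≡23 → X
P(15): 3·(15−18)=-9≡17 → R
O(14): 3·(14−18)=-12≡14 → O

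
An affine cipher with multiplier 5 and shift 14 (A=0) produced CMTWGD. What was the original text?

The inverse of 5 mod 26 is 21, since 5·21=105≡1. Apply D(y)=21·(y−14) mod 26:
C(2): 21·(2−14)=-252≡8 → I
M(12): 21·(12−14)=-42≡10 → K
T(19): 21·(19−14)=105≡1 → B
W(22): 21·(22−14)=168≡12 → M
G(6): 21·(6−14)=-168≡14 → O
D(3): 21·(3−14)=-231≡3 → D

IKBMOD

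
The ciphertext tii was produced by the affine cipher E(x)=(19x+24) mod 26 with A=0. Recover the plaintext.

xgg

The inverse of 19 mod 26 is 11, since 19·11=209≡1. Apply D(y)=11·(y−24) mod 26:
t(19): 11·(19−24)=-55≡23 → x
i(8): 11·(8−24)=-176≡6 → g
i(8): 11·(8−24)=-176≡6 → g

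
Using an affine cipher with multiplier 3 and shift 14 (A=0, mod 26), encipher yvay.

y(24): 3·24+14=86≡8 → i
v(21): 3·21+14=77≡25 → z
a(0): 3·0+14=14 → o
y(24): 3·24+14=86≡8 → i

izoi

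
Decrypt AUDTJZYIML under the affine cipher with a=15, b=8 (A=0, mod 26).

WGRZHPIACV

The inverse of 15 mod 26 is 7, since 15·7=105≡1. Apply D(y)=7·(y−8) mod 26:
A(0): 7·(0−8)=-56≡22 → W
U(20): 7·(20−8)=84≡6 → G
D(3): 7·(3−8)=-35≡17 → R
T(19): 7·(19−8)=77≡25 → Z
J(9): 7·(9−8)=7 → H
Z(25): 7·(25−8)=119≡15 → P
Y(24): 7·(24−8)=112≡8 → I
I(8): 7·(8−8)=0 → A
M(12): 7·(12−8)=28≡2 → C
L(11): 7·(11−8)=21 → V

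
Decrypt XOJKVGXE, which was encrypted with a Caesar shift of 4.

X(23): 23−4=19 → T
O(14): 14−4=10 → K
J(9): 9−4=5 → F
K(10): 10−4=6 → G
V(21): 21−4=17 → R
G(6): 6−4=2 → C
X(23): 23−4=19 → T
E(4): 4−4=0 → A

TKFGRCTA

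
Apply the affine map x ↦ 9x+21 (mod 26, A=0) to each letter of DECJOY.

D(3): 9·3+21=48≡22 → W
E(4): 9·4+21=57≡5 → F
C(2): 9·2+21=39≡13 → N
J(9): 9·9+21=102≡24 → Y
O(14): 9·14+21=147≡17 → R
Y(24): 9·24+21=237≡3 → D

WFNYRD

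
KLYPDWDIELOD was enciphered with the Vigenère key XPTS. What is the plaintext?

NWFXGHKQHWVL

Repeat the key across the ciphertext: XPTSXPTSXPTS
K(10)−X(23): -13≡13 → N
L(11)−P(15): -4≡22 → W
Y(24)−T(19): 5 → F
P(15)−S(18): -3≡23 → X
D(3)−X(23): -20≡6 → G
W(22)−P(15): 7 → H
D(3)−T(19): -16≡10 → K
I(8)−S(18): -10≡16 → Q
E(4)−X(23): -19≡7 → H
L(11)−P(15): -4≡22 → W
O(14)−T(19): -5≡21 → V
D(3)−S(18): -15≡11 → L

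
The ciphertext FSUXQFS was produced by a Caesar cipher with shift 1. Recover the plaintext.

ERTWPER

F(5): 5−1=4 → E
S(18): 18−1=17 → R
U(20): 20−1=19 → T
X(23): 23−1=22 → W
Q(16): 16−1=15 → P
F(5): 5−1=4 → E
S(18): 18−1=17 → R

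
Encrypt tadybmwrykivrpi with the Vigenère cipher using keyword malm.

Repeat the key across the message: malmmalmmalmmal
t(19)+m(12): 31≡5 → f
a(0)+a(0): 0 → a
d(3)+l(11): 14 → o
y(24)+m(12): 36≡10 → k
b(1)+m(12): 13 → n
m(12)+a(0): 12 → m
w(22)+l(11): 33≡7 → h
r(17)+m(12): 29≡3 → d
y(24)+m(12): 36≡10 → k
k(10)+a(0): 10 → k
i(8)+l(11): 19 → t
v(21)+m(12): 33≡7 → h
r(17)+m(12): 29≡3 → d
p(15)+a(0): 15 → p
i(8)+l(11): 19 → t

faoknmhdkkthdpt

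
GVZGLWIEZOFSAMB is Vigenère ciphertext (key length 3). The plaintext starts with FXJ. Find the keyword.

Subtract each crib letter from the matching ciphertext letter (mod 26):
G(6)−F(5)=1 → B
V(21)−X(23)=-2≡24 → Y
Z(25)−J(9)=16 → Q

BYQ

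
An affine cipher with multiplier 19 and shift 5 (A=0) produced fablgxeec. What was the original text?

The inverse of 19 mod 26 is 11, since 19·11=209≡1. Apply D(y)=11·(y−5) mod 26:
f(5): 11·(5−5)=0 → a
a(0): 11·(0−5)=-55≡23 → x
b(1): 11·(1−5)=-44≡8 → i
l(11): 11·(11−5)=66≡14 → o
g(6): 11·(6−5)=11 → l
x(23): 11·(23−5)=198≡16 → q
e(4): 11·(4−5)=-11≡15 → p
e(4): 11·(4−5)=-11≡15 → p
c(2): 11·(2−5)=-33≡19 → t

axiolqppt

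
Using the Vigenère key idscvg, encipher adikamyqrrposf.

igamvsgtjtkuai

Repeat the key across the message: idscvgidscvgid
a(0)+i(8): 8 → i
d(3)+d(3): 6 → g
i(8)+s(18): 26≡0 → a
k(10)+c(2): 12 → m
a(0)+v(21): 21 → v
m(12)+g(6): 18 → s
y(24)+i(8): 32≡6 → g
q(16)+d(3): 19 → t
r(17)+s(18): 35≡9 → j
r(17)+c(2): 19 → t
p(15)+v(21): 36≡10 → k
o(14)+g(6): 20 → u
s(18)+i(8): 26≡0 → a
f(5)+d(3): 8 → i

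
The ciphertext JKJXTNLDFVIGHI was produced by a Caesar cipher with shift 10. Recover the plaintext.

J(9): 9−10=-1≡25 → Z
K(10): 10−10=0 → A
J(9): 9−10=-1≡25 → Z
X(23): 23−10=13 → N
T(19): 19−10=9 → J
N(13): 13−10=3 → D
L(11): 11−10=1 → B
D(3): 3−10=-7≡19 → T
F(5): 5−10=-5≡21 → V
V(21): 21−10=11 → L
I(8): 8−10=-2≡24 → Y
G(6): 6−10=-4≡22 → W
H(7): 7−10=-3≡23 → X
I(8): 8−10=-2≡24 → Y

ZAZNJDBTVLYWXY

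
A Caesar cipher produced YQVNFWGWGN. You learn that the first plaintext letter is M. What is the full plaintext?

MEJBTKUKUB

From the crib: Y(24)−M(12)=12, so the shift is 12.
Subtract 12 from each ciphertext letter:
Y(24): 24−12=12 → M
Q(16): 16−12=4 → E
V(21): 21−12=9 → J
N(13): 13−12=1 → B
F(5): 5−12=-7≡19 → T
W(22): 22−12=10 → K
G(6): 6−12=-6≡20 → U
W(22): 22−12=10 → K
G(6): 6−12=-6≡20 → U
N(13): 13−12=1 → B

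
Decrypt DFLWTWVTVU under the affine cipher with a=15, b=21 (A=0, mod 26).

ESIHMHAMAT

The inverse of 15 mod 26 is 7, since 15·7=105≡1. Apply D(y)=7·(y−21) mod 26:
D(3): 7·(3−21)=-126≡4 → E
F(5): 7·(5−21)=-112≡18 → S
L(11): 7·(11−21)=-70≡8 → I
W(22): 7·(22−21)=7 → H
T(19): 7·(19−21)=-14≡12 → M
W(22): 7·(22−21)=7 → H
V(21): 7·(21−21)=0 → A
T(19): 7·(19−21)=-14≡12 → M
V(21): 7·(21−21)=0 → A
U(20): 7·(20−21)=-7≡19 → T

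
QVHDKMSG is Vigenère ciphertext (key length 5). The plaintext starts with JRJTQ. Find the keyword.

HEYKU

Subtract each crib letter from the matching ciphertext letter (mod 26):
Q(16)−J(9)=7 → H
V(21)−R(17)=4 → E
H(7)−J(9)=-2≡24 → Y
D(3)−T(19)=-16≡10 → K
K(10)−Q(16)=-6≡20 → U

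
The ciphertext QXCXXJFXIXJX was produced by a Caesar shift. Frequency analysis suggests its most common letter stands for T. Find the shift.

4

The most frequent ciphertext letter is X (appears 6 times).
X is position 23; T is position 19.
Shift = 4.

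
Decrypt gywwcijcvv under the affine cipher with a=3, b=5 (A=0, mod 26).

jpxxzbkzoo

The inverse of 3 mod 26 is 9, since 3·9=27≡1. Apply D(y)=9·(y−5) mod 26:
g(6): 9·(6−5)=9 → j
y(24): 9·(24−5)=171≡15 → p
w(22): 9·(22−5)=153≡23 → x
w(22): 9·(22−5)=153≡23 → x
c(2): 9·(2−5)=-27≡25 → z
i(8): 9·(8−5)=27≡1 → b
j(9): 9·(9−5)=36≡10 → k
c(2): 9·(2−5)=-27≡25 → z
v(21): 9·(21−5)=144≡14 → o
v(21): 9·(21−5)=144≡14 → o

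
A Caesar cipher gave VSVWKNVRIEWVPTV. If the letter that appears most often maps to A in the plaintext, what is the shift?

The most frequent ciphertext letter is V (appears 5 times).
V is position 21; A is position 0.
Shift = 21.

21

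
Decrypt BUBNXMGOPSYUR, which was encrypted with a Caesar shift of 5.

B(1): 1−5=-4≡22 → W
U(20): 20−5=15 → P
B(1): 1−5=-4≡22 → W
N(13): 13−5=8 → I
X(23): 23−5=18 → S
M(12): 12−5=7 → H
G(6): 6−5=1 → B
O(14): 14−5=9 → J
P(15): 15−5=10 → K
S(18): 18−5=13 → N
Y(24): 24−5=19 → T
U(20): 20−5=15 → P
R(17): 17−5=12 → M

WPWISHBJKNTPM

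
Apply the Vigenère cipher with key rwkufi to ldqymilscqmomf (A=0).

czasrqcomkrwdb

Repeat the key across the message: rwkufirwkufirw
l(11)+r(17): 28≡2 → c
d(3)+w(22): 25 → z
q(16)+k(10): 26≡0 → a
y(24)+u(20): 44≡18 → s
m(12)+f(5): 17 → r
i(8)+i(8): 16 → q
l(11)+r(17): 28≡2 → c
s(18)+w(22): 40≡14 → o
c(2)+k(10): 12 → m
q(16)+u(20): 36≡10 → k
m(12)+f(5): 17 → r
o(14)+i(8): 22 → w
m(12)+r(17): 29≡3 → d
f(5)+w(22): 27≡1 → b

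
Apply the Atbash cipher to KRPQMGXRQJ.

K(10) → P(15)
R(17) → I(8)
P(15) → K(10)
Q(16) → J(9)
M(12) → N(13)
G(6) → T(19)
X(23) → C(2)
R(17) → I(8)
Q(16) → J(9)
J(9) → Q(16)

PIKJNTCIJQ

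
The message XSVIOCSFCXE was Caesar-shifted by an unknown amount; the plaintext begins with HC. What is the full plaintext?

From the crib: X(23)−H(7)=16, so the shift is 16.
Subtract 16 from each ciphertext letter:
X(23): 23−16=7 → H
S(18): 18−16=2 → C
V(21): 21−16=5 → F
I(8): 8−16=-8≡18 → S
O(14): 14−16=-2≡24 → Y
C(2): 2−16=-14≡12 → M
S(18): 18−16=2 → C
F(5): 5−16=-11≡15 → P
C(2): 2−16=-14≡12 → M
X(23): 23−16=7 → H
E(4): 4−16=-12≡14 → O

HCFSYMCPMHO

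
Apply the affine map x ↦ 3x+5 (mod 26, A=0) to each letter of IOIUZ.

I(8): 3·8+5=29≡3 → D
O(14): 3·14+5=47≡21 → V
I(8): 3·8+5=29≡3 → D
U(20): 3·20+5=65≡13 → N
Z(25): 3·25+5=80≡2 → C

DVDNC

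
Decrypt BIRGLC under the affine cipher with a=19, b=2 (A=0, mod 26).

The inverse of 19 mod 26 is 11, since 19·11=209≡1. Apply D(y)=11·(y−2) mod 26:
B(1): 11·(1−2)=-11≡15 → P
I(8): 11·(8−2)=66≡14 → O
R(17): 11·(17−2)=165≡9 → J
G(6): 11·(6−2)=44≡18 → S
L(11): 11·(11−2)=99≡21 → V
C(2): 11·(2−2)=0 → A

POJSVA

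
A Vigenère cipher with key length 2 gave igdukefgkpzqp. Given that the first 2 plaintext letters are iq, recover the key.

Subtract each crib letter from the matching ciphertext letter (mod 26):
i(8)−i(8)=0 → a
g(6)−q(16)=-10≡16 → q

aq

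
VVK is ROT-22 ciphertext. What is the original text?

ZZO

V(21): 21−22=-1≡25 → Z
V(21): 21−22=-1≡25 → Z
K(10): 10−22=-12≡14 → O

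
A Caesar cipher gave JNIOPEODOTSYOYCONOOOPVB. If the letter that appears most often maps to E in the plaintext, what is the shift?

10

The most frequent ciphertext letter is O (appears 8 times).
O is position 14; E is position 4.
Shift = 10.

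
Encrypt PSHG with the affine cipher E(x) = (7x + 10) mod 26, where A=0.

LGHA

P(15): 7·15+10=115≡11 → L
S(18): 7·18+10=136≡6 → G
H(7): 7·7+10=59≡7 → H
G(6): 7·6+10=52≡0 → A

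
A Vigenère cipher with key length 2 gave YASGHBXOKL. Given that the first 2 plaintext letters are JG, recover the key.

Subtract each crib letter from the matching ciphertext letter (mod 26):
Y(24)−J(9)=15 → P
A(0)−G(6)=-6≡20 → U

PU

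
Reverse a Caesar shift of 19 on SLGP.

S(18): 18−19=-1≡25 → Z
L(11): 11−19=-8≡18 → S
G(6): 6−19=-13≡13 → N
P(15): 15−19=-4≡22 → W

ZSNW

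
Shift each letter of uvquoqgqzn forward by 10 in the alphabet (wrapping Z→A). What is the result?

efaeyaqajx

u(20): 20+10=30≡4 → e
v(21): 21+10=31≡5 → f
q(16): 16+10=26≡0 → a
u(20): 20+10=30≡4 → e
o(14): 14+10=24 → y
q(16): 16+10=26≡0 → a
g(6): 6+10=16 → q
q(16): 16+10=26≡0 → a
z(25): 25+10=35≡9 → j
n(13): 13+10=23 → x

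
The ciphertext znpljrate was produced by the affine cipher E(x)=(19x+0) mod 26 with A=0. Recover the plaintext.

pnjrvfabs

The inverse of 19 mod 26 is 11, since 19·11=209≡1. Apply D(y)=11·(y−0) mod 26:
z(25): 11·(25−0)=275≡15 → p
n(13): 11·(13−0)=143≡13 → n
p(15): 11·(15−0)=165≡9 → j
l(11): 11·(11−0)=121≡17 → r
j(9): 11·(9−0)=99≡21 → v
r(17): 11·(17−0)=187≡5 → f
a(0): 11·(0−0)=0 → a
t(19): 11·(19−0)=209≡1 → b
e(4): 11·(4−0)=44≡18 → s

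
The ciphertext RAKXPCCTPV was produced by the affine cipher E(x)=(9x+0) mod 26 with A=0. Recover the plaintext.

The inverse of 9 mod 26 is 3, since 9·3=27≡1. Apply D(y)=3·(y−0) mod 26:
R(17): 3·(17−0)=51≡25 → Z
A(0): 3·(0−0)=0 → A
K(10): 3·(10−0)=30≡4 → E
X(23): 3·(23−0)=69≡17 → R
P(15): 3·(15−0)=45≡19 → T
C(2): 3·(2−0)=6 → G
C(2): 3·(2−0)=6 → G
T(19): 3·(19−0)=57≡5 → F
P(15): 3·(15−0)=45≡19 → T
V(21): 3·(21−0)=63≡11 → L

ZAERTGGFTL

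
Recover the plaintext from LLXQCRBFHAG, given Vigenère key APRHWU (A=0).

Repeat the key across the ciphertext: APRHWUAPRHW
L(11)−A(0): 11 → L
L(11)−P(15): -4≡22 → W
X(23)−R(17): 6 → G
Q(16)−H(7): 9 → J
C(2)−W(22): -20≡6 → G
R(17)−U(20): -3≡23 → X
B(1)−A(0): 1 → B
F(5)−P(15): -10≡16 → Q
H(7)−R(17): -10≡16 → Q
A(0)−H(7): -7≡19 → T
G(6)−W(22): -16≡10 → K

LWGJGXBQQTK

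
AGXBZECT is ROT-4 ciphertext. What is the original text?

WCTXVAYP

A(0): 0−4=-4≡22 → W
G(6): 6−4=2 → C
X(23): 23−4=19 → T
B(1): 1−4=-3≡23 → X
Z(25): 25−4=21 → V
E(4): 4−4=0 → A
C(2): 2−4=-2≡24 → Y
T(19): 19−4=15 → P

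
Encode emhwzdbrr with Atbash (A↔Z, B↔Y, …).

vnsdawyii

e(4) → v(21)
m(12) → n(13)
h(7) → s(18)
w(22) → d(3)
z(25) → a(0)
d(3) → w(22)
b(1) → y(24)
r(17) → i(8)
r(17) → i(8)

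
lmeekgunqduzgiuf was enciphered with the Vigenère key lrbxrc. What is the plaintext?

avdhtejwpgdxvrti

Repeat the key across the ciphertext: lrbxrclrbxrclrbx
l(11)−l(11): 0 → a
m(12)−r(17): -5≡21 → v
e(4)−b(1): 3 → d
e(4)−x(23): -19≡7 → h
k(10)−r(17): -7≡19 → t
g(6)−c(2): 4 → e
u(20)−l(11): 9 → j
n(13)−r(17): -4≡22 → w
q(16)−b(1): 15 → p
d(3)−x(23): -20≡6 → g
u(20)−r(17): 3 → d
z(25)−c(2): 23 → x
g(6)−l(11): -5≡21 → v
i(8)−r(17): -9≡17 → r
u(20)−b(1): 19 → t
f(5)−x(23): -18≡8 → i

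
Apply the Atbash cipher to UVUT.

FEFG

U(20) → F(5)
V(21) → E(4)
U(20) → F(5)
T(19) → G(6)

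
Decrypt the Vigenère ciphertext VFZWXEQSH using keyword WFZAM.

ZAAWLILTH

Repeat the key across the ciphertext: WFZAMWFZA
V(21)−W(22): -1≡25 → Z
F(5)−F(5): 0 → A
Z(25)−Z(25): 0 → A
W(22)−A(0): 22 → W
X(23)−M(12): 11 → L
E(4)−W(22): -18≡8 → I
Q(16)−F(5): 11 → L
S(18)−Z(25): -7≡19 → T
H(7)−A(0): 7 → H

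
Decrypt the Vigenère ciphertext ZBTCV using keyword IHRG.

RUCWN

Repeat the key across the ciphertext: IHRGI
Z(25)−I(8): 17 → R
B(1)−H(7): -6≡20 → U
T(19)−R(17): 2 → C
C(2)−G(6): -4≡22 → W
V(21)−I(8): 13 → N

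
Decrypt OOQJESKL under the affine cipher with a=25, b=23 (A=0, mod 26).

The inverse of 25 mod 26 is 25, since 25·25=625≡1. Apply D(y)=25·(y−23) mod 26:
O(14): 25·(14−23)=-225≡9 → J
O(14): 25·(14−23)=-225≡9 → J
Q(16): 25·(16−23)=-175≡7 → H
J(9): 25·(9−23)=-350≡14 → O
E(4): 25·(4−23)=-475≡19 → T
S(18): 25·(18−23)=-125≡5 → F
K(10): 25·(10−23)=-325≡13 → N
L(11): 25·(11−23)=-300≡12 → M

JJHOTFNM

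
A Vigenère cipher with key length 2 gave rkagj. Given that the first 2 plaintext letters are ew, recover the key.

Subtract each crib letter from the matching ciphertext letter (mod 26):
r(17)−e(4)=13 → n
k(10)−w(22)=-12≡14 → o

no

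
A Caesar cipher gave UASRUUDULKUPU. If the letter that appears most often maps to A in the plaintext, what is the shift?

The most frequent ciphertext letter is U (appears 6 times).
U is position 20; A is position 0.
Shift = 20.

20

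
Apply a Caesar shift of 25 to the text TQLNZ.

SPKMY

T(19): 19+25=44≡18 → S
Q(16): 16+25=41≡15 → P
L(11): 11+25=36≡10 → K
N(13): 13+25=38≡12 → M
Z(25): 25+25=50≡24 → Y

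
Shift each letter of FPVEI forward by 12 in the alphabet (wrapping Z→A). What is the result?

RBHQU

F(5): 5+12=17 → R
P(15): 15+12=27≡1 → B
V(21): 21+12=33≡7 → H
E(4): 4+12=16 → Q
I(8): 8+12=20 → U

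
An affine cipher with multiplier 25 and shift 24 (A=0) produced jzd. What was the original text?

The inverse of 25 mod 26 is 25, since 25·25=625≡1. Apply D(y)=25·(y−24) mod 26:
j(9): 25·(9−24)=-375≡15 → p
z(25): 25·(25−24)=25 → z
d(3): 25·(3−24)=-525≡21 → v

pzv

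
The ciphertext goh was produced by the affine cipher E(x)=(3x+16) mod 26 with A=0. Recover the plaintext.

The inverse of 3 mod 26 is 9, since 3·9=27≡1. Apply D(y)=9·(y−16) mod 26:
g(6): 9·(6−16)=-90≡14 → o
o(14): 9·(14−16)=-18≡8 → i
h(7): 9·(7−16)=-81≡23 → x

oix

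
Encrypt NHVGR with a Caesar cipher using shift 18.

FZNYJ

N(13): 13+18=31≡5 → F
H(7): 7+18=25 → Z
V(21): 21+18=39≡13 → N
G(6): 6+18=24 → Y
R(17): 17+18=35≡9 → J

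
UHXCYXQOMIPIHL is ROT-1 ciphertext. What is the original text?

TGWBXWPNLHOHGK

U(20): 20−1=19 → T
H(7): 7−1=6 → G
X(23): 23−1=22 → W
C(2): 2−1=1 → B
Y(24): 24−1=23 → X
X(23): 23−1=22 → W
Q(16): 16−1=15 → P
O(14): 14−1=13 → N
M(12): 12−1=11 → L
I(8): 8−1=7 → H
P(15): 15−1=14 → O
I(8): 8−1=7 → H
H(7): 7−1=6 → G
L(11): 11−1=10 → K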